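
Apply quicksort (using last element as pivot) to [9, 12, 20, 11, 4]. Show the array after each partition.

Partition 1: pivot=4 at index 0 -> [4, 12, 20, 11, 9]
Partition 2: pivot=9 at index 1 -> [4, 9, 20, 11, 12]
Partition 3: pivot=12 at index 3 -> [4, 9, 11, 12, 20]


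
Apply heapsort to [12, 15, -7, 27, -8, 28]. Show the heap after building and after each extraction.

Build heap: [28, 27, 12, 15, -8, -7]
Extract 28: [27, 15, 12, -7, -8, 28]
Extract 27: [15, -7, 12, -8, 27, 28]
Extract 15: [12, -7, -8, 15, 27, 28]
Extract 12: [-7, -8, 12, 15, 27, 28]
Extract -7: [-8, -7, 12, 15, 27, 28]


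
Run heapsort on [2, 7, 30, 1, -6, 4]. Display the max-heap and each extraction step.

Build heap: [30, 7, 4, 1, -6, 2]
Extract 30: [7, 2, 4, 1, -6, 30]
Extract 7: [4, 2, -6, 1, 7, 30]
Extract 4: [2, 1, -6, 4, 7, 30]
Extract 2: [1, -6, 2, 4, 7, 30]
Extract 1: [-6, 1, 2, 4, 7, 30]


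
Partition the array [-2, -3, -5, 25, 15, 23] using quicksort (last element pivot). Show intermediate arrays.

Partition 1: pivot=23 at index 4 -> [-2, -3, -5, 15, 23, 25]
Partition 2: pivot=15 at index 3 -> [-2, -3, -5, 15, 23, 25]
Partition 3: pivot=-5 at index 0 -> [-5, -3, -2, 15, 23, 25]
Partition 4: pivot=-2 at index 2 -> [-5, -3, -2, 15, 23, 25]


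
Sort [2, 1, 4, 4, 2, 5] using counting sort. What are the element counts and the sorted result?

Count array: [0, 1, 2, 0, 2, 1]
(count[i] = number of elements equal to i)
Cumulative count: [0, 1, 3, 3, 5, 6]
Sorted: [1, 2, 2, 4, 4, 5]


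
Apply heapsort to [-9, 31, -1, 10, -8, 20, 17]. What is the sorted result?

Build heap: [31, 10, 20, -9, -8, -1, 17]
Extract 31: [20, 10, 17, -9, -8, -1, 31]
Extract 20: [17, 10, -1, -9, -8, 20, 31]
Extract 17: [10, -8, -1, -9, 17, 20, 31]
Extract 10: [-1, -8, -9, 10, 17, 20, 31]
Extract -1: [-8, -9, -1, 10, 17, 20, 31]
Extract -8: [-9, -8, -1, 10, 17, 20, 31]


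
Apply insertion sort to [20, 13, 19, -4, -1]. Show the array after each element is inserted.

First element 20 is already 'sorted'
Insert 13: shifted 1 elements -> [13, 20, 19, -4, -1]
Insert 19: shifted 1 elements -> [13, 19, 20, -4, -1]
Insert -4: shifted 3 elements -> [-4, 13, 19, 20, -1]
Insert -1: shifted 3 elements -> [-4, -1, 13, 19, 20]


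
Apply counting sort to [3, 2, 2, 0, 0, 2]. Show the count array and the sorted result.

Count array: [2, 0, 3, 1]
(count[i] = number of elements equal to i)
Cumulative count: [2, 2, 5, 6]
Sorted: [0, 0, 2, 2, 2, 3]


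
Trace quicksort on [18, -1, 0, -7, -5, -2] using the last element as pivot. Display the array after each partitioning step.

Partition 1: pivot=-2 at index 2 -> [-7, -5, -2, 18, -1, 0]
Partition 2: pivot=-5 at index 1 -> [-7, -5, -2, 18, -1, 0]
Partition 3: pivot=0 at index 4 -> [-7, -5, -2, -1, 0, 18]


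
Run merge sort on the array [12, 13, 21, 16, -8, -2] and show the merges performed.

Divide and conquer:
  Merge [13] + [21] -> [13, 21]
  Merge [12] + [13, 21] -> [12, 13, 21]
  Merge [-8] + [-2] -> [-8, -2]
  Merge [16] + [-8, -2] -> [-8, -2, 16]
  Merge [12, 13, 21] + [-8, -2, 16] -> [-8, -2, 12, 13, 16, 21]


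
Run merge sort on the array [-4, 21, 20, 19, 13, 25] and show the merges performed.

Divide and conquer:
  Merge [21] + [20] -> [20, 21]
  Merge [-4] + [20, 21] -> [-4, 20, 21]
  Merge [13] + [25] -> [13, 25]
  Merge [19] + [13, 25] -> [13, 19, 25]
  Merge [-4, 20, 21] + [13, 19, 25] -> [-4, 13, 19, 20, 21, 25]


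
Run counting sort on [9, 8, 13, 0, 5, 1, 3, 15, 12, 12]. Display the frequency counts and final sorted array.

Count array: [1, 1, 0, 1, 0, 1, 0, 0, 1, 1, 0, 0, 2, 1, 0, 1]
(count[i] = number of elements equal to i)
Cumulative count: [1, 2, 2, 3, 3, 4, 4, 4, 5, 6, 6, 6, 8, 9, 9, 10]
Sorted: [0, 1, 3, 5, 8, 9, 12, 12, 13, 15]


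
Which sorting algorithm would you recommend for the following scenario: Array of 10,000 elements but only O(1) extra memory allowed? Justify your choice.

Best choice: Heapsort
Reason: Heapsort rearranges the array in place using O(1) auxiliary space and still guarantees O(n log n) time; quicksort partitions in place but needs Theta(log n) stack space for recursion (O(n) in the worst case), and mergesort requires O(n) auxiliary space


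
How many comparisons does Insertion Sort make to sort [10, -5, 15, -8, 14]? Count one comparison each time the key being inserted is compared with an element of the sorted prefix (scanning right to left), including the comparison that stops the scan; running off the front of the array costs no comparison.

Insert -5: 10 > -5 (shift), reached front = 1 comparison(s) -> [-5, 10, 15, -8, 14]
Insert 15: 10 <= 15 (stop) = 1 comparison(s) -> [-5, 10, 15, -8, 14]
Insert -8: 15 > -8 (shift), 10 > -8 (shift), -5 > -8 (shift), reached front = 3 comparison(s) -> [-8, -5, 10, 15, 14]
Insert 14: 15 > 14 (shift), 10 <= 14 (stop) = 2 comparison(s) -> [-8, -5, 10, 14, 15]
Total comparisons: 1 + 1 + 3 + 2 = 7


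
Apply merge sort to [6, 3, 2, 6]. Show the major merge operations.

Divide and conquer:
  Merge [6] + [3] -> [3, 6]
  Merge [2] + [6] -> [2, 6]
  Merge [3, 6] + [2, 6] -> [2, 3, 6, 6]


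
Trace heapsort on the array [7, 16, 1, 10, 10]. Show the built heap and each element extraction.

Build heap: [16, 10, 1, 7, 10]
Extract 16: [10, 10, 1, 7, 16]
Extract 10: [10, 7, 1, 10, 16]
Extract 10: [7, 1, 10, 10, 16]
Extract 7: [1, 7, 10, 10, 16]


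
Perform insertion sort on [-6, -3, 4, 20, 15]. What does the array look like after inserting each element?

First element -6 is already 'sorted'
Insert -3: shifted 0 elements -> [-6, -3, 4, 20, 15]
Insert 4: shifted 0 elements -> [-6, -3, 4, 20, 15]
Insert 20: shifted 0 elements -> [-6, -3, 4, 20, 15]
Insert 15: shifted 1 elements -> [-6, -3, 4, 15, 20]


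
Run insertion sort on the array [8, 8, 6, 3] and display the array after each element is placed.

First element 8 is already 'sorted'
Insert 8: shifted 0 elements -> [8, 8, 6, 3]
Insert 6: shifted 2 elements -> [6, 8, 8, 3]
Insert 3: shifted 3 elements -> [3, 6, 8, 8]


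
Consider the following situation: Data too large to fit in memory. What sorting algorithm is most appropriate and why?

Best choice: External merge sort
Reason: Minimizes disk I/O by sequential reads/writes


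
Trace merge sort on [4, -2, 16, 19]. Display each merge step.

Divide and conquer:
  Merge [4] + [-2] -> [-2, 4]
  Merge [16] + [19] -> [16, 19]
  Merge [-2, 4] + [16, 19] -> [-2, 4, 16, 19]


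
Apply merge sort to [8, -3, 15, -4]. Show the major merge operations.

Divide and conquer:
  Merge [8] + [-3] -> [-3, 8]
  Merge [15] + [-4] -> [-4, 15]
  Merge [-3, 8] + [-4, 15] -> [-4, -3, 8, 15]


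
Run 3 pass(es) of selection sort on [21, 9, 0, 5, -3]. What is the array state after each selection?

Pass 1: Select minimum -3 at index 4, swap -> [-3, 9, 0, 5, 21]
Pass 2: Select minimum 0 at index 2, swap -> [-3, 0, 9, 5, 21]
Pass 3: Select minimum 5 at index 3, swap -> [-3, 0, 5, 9, 21]


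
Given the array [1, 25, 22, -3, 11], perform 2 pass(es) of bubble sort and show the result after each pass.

After pass 1: [1, 22, -3, 11, 25] (3 swaps)
After pass 2: [1, -3, 11, 22, 25] (2 swaps)
Total swaps: 5


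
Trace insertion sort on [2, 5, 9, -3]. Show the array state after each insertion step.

First element 2 is already 'sorted'
Insert 5: shifted 0 elements -> [2, 5, 9, -3]
Insert 9: shifted 0 elements -> [2, 5, 9, -3]
Insert -3: shifted 3 elements -> [-3, 2, 5, 9]


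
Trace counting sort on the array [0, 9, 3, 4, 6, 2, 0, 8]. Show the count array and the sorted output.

Count array: [2, 0, 1, 1, 1, 0, 1, 0, 1, 1]
(count[i] = number of elements equal to i)
Cumulative count: [2, 2, 3, 4, 5, 5, 6, 6, 7, 8]
Sorted: [0, 0, 2, 3, 4, 6, 8, 9]


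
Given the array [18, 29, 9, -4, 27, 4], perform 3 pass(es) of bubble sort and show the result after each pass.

After pass 1: [18, 9, -4, 27, 4, 29] (4 swaps)
After pass 2: [9, -4, 18, 4, 27, 29] (3 swaps)
After pass 3: [-4, 9, 4, 18, 27, 29] (2 swaps)
Total swaps: 9


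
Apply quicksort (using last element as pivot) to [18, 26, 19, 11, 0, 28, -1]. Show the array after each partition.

Partition 1: pivot=-1 at index 0 -> [-1, 26, 19, 11, 0, 28, 18]
Partition 2: pivot=18 at index 3 -> [-1, 11, 0, 18, 19, 28, 26]
Partition 3: pivot=0 at index 1 -> [-1, 0, 11, 18, 19, 28, 26]
Partition 4: pivot=26 at index 5 -> [-1, 0, 11, 18, 19, 26, 28]


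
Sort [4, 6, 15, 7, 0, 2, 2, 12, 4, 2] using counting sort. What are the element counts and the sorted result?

Count array: [1, 0, 3, 0, 2, 0, 1, 1, 0, 0, 0, 0, 1, 0, 0, 1]
(count[i] = number of elements equal to i)
Cumulative count: [1, 1, 4, 4, 6, 6, 7, 8, 8, 8, 8, 8, 9, 9, 9, 10]
Sorted: [0, 2, 2, 2, 4, 4, 6, 7, 12, 15]


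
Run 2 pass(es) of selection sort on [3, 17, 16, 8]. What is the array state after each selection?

Pass 1: Select minimum 3 at index 0, swap -> [3, 17, 16, 8]
Pass 2: Select minimum 8 at index 3, swap -> [3, 8, 16, 17]


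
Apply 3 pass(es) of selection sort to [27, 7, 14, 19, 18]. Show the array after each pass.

Pass 1: Select minimum 7 at index 1, swap -> [7, 27, 14, 19, 18]
Pass 2: Select minimum 14 at index 2, swap -> [7, 14, 27, 19, 18]
Pass 3: Select minimum 18 at index 4, swap -> [7, 14, 18, 19, 27]


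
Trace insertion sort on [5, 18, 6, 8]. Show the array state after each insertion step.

First element 5 is already 'sorted'
Insert 18: shifted 0 elements -> [5, 18, 6, 8]
Insert 6: shifted 1 elements -> [5, 6, 18, 8]
Insert 8: shifted 1 elements -> [5, 6, 8, 18]


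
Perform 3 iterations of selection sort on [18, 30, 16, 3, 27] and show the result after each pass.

Pass 1: Select minimum 3 at index 3, swap -> [3, 30, 16, 18, 27]
Pass 2: Select minimum 16 at index 2, swap -> [3, 16, 30, 18, 27]
Pass 3: Select minimum 18 at index 3, swap -> [3, 16, 18, 30, 27]


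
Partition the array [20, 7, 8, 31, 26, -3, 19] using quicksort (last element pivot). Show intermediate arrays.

Partition 1: pivot=19 at index 3 -> [7, 8, -3, 19, 26, 20, 31]
Partition 2: pivot=-3 at index 0 -> [-3, 8, 7, 19, 26, 20, 31]
Partition 3: pivot=7 at index 1 -> [-3, 7, 8, 19, 26, 20, 31]
Partition 4: pivot=31 at index 6 -> [-3, 7, 8, 19, 26, 20, 31]
Partition 5: pivot=20 at index 4 -> [-3, 7, 8, 19, 20, 26, 31]


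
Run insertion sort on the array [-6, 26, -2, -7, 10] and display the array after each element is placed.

First element -6 is already 'sorted'
Insert 26: shifted 0 elements -> [-6, 26, -2, -7, 10]
Insert -2: shifted 1 elements -> [-6, -2, 26, -7, 10]
Insert -7: shifted 3 elements -> [-7, -6, -2, 26, 10]
Insert 10: shifted 1 elements -> [-7, -6, -2, 10, 26]


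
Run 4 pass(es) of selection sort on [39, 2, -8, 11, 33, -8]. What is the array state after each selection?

Pass 1: Select minimum -8 at index 2, swap -> [-8, 2, 39, 11, 33, -8]
Pass 2: Select minimum -8 at index 5, swap -> [-8, -8, 39, 11, 33, 2]
Pass 3: Select minimum 2 at index 5, swap -> [-8, -8, 2, 11, 33, 39]
Pass 4: Select minimum 11 at index 3, swap -> [-8, -8, 2, 11, 33, 39]


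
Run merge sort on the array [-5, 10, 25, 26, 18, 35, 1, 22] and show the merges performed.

Divide and conquer:
  Merge [-5] + [10] -> [-5, 10]
  Merge [25] + [26] -> [25, 26]
  Merge [-5, 10] + [25, 26] -> [-5, 10, 25, 26]
  Merge [18] + [35] -> [18, 35]
  Merge [1] + [22] -> [1, 22]
  Merge [18, 35] + [1, 22] -> [1, 18, 22, 35]
  Merge [-5, 10, 25, 26] + [1, 18, 22, 35] -> [-5, 1, 10, 18, 22, 25, 26, 35]


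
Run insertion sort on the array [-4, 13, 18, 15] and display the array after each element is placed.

First element -4 is already 'sorted'
Insert 13: shifted 0 elements -> [-4, 13, 18, 15]
Insert 18: shifted 0 elements -> [-4, 13, 18, 15]
Insert 15: shifted 1 elements -> [-4, 13, 15, 18]


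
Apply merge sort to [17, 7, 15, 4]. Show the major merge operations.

Divide and conquer:
  Merge [17] + [7] -> [7, 17]
  Merge [15] + [4] -> [4, 15]
  Merge [7, 17] + [4, 15] -> [4, 7, 15, 17]


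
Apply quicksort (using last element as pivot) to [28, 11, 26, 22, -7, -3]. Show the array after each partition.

Partition 1: pivot=-3 at index 1 -> [-7, -3, 26, 22, 28, 11]
Partition 2: pivot=11 at index 2 -> [-7, -3, 11, 22, 28, 26]
Partition 3: pivot=26 at index 4 -> [-7, -3, 11, 22, 26, 28]


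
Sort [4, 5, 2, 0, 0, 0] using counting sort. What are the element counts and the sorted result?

Count array: [3, 0, 1, 0, 1, 1]
(count[i] = number of elements equal to i)
Cumulative count: [3, 3, 4, 4, 5, 6]
Sorted: [0, 0, 0, 2, 4, 5]


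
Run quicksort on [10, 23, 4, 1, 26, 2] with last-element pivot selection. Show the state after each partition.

Partition 1: pivot=2 at index 1 -> [1, 2, 4, 10, 26, 23]
Partition 2: pivot=23 at index 4 -> [1, 2, 4, 10, 23, 26]
Partition 3: pivot=10 at index 3 -> [1, 2, 4, 10, 23, 26]


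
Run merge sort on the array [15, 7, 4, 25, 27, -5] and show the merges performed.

Divide and conquer:
  Merge [7] + [4] -> [4, 7]
  Merge [15] + [4, 7] -> [4, 7, 15]
  Merge [27] + [-5] -> [-5, 27]
  Merge [25] + [-5, 27] -> [-5, 25, 27]
  Merge [4, 7, 15] + [-5, 25, 27] -> [-5, 4, 7, 15, 25, 27]


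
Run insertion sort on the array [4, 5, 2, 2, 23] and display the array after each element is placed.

First element 4 is already 'sorted'
Insert 5: shifted 0 elements -> [4, 5, 2, 2, 23]
Insert 2: shifted 2 elements -> [2, 4, 5, 2, 23]
Insert 2: shifted 2 elements -> [2, 2, 4, 5, 23]
Insert 23: shifted 0 elements -> [2, 2, 4, 5, 23]


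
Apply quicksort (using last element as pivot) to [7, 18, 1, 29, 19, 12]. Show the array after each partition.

Partition 1: pivot=12 at index 2 -> [7, 1, 12, 29, 19, 18]
Partition 2: pivot=1 at index 0 -> [1, 7, 12, 29, 19, 18]
Partition 3: pivot=18 at index 3 -> [1, 7, 12, 18, 19, 29]
Partition 4: pivot=29 at index 5 -> [1, 7, 12, 18, 19, 29]


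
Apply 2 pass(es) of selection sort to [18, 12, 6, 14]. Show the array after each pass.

Pass 1: Select minimum 6 at index 2, swap -> [6, 12, 18, 14]
Pass 2: Select minimum 12 at index 1, swap -> [6, 12, 18, 14]


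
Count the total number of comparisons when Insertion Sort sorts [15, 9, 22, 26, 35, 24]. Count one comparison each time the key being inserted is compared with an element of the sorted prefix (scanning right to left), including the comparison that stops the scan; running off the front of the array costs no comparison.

Insert 9: 15 > 9 (shift), reached front = 1 comparison(s) -> [9, 15, 22, 26, 35, 24]
Insert 22: 15 <= 22 (stop) = 1 comparison(s) -> [9, 15, 22, 26, 35, 24]
Insert 26: 22 <= 26 (stop) = 1 comparison(s) -> [9, 15, 22, 26, 35, 24]
Insert 35: 26 <= 35 (stop) = 1 comparison(s) -> [9, 15, 22, 26, 35, 24]
Insert 24: 35 > 24 (shift), 26 > 24 (shift), 22 <= 24 (stop) = 3 comparison(s) -> [9, 15, 22, 24, 26, 35]
Total comparisons: 1 + 1 + 1 + 1 + 3 = 7


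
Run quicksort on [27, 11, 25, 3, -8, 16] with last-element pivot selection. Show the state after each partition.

Partition 1: pivot=16 at index 3 -> [11, 3, -8, 16, 25, 27]
Partition 2: pivot=-8 at index 0 -> [-8, 3, 11, 16, 25, 27]
Partition 3: pivot=11 at index 2 -> [-8, 3, 11, 16, 25, 27]
Partition 4: pivot=27 at index 5 -> [-8, 3, 11, 16, 25, 27]


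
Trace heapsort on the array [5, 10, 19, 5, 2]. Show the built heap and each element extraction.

Build heap: [19, 10, 5, 5, 2]
Extract 19: [10, 5, 5, 2, 19]
Extract 10: [5, 2, 5, 10, 19]
Extract 5: [5, 2, 5, 10, 19]
Extract 5: [2, 5, 5, 10, 19]


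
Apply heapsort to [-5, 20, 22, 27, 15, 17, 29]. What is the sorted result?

Build heap: [29, 27, 22, 20, 15, 17, -5]
Extract 29: [27, 20, 22, -5, 15, 17, 29]
Extract 27: [22, 20, 17, -5, 15, 27, 29]
Extract 22: [20, 15, 17, -5, 22, 27, 29]
Extract 20: [17, 15, -5, 20, 22, 27, 29]
Extract 17: [15, -5, 17, 20, 22, 27, 29]
Extract 15: [-5, 15, 17, 20, 22, 27, 29]


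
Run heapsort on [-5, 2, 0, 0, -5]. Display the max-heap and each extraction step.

Build heap: [2, 0, 0, -5, -5]
Extract 2: [0, -5, 0, -5, 2]
Extract 0: [0, -5, -5, 0, 2]
Extract 0: [-5, -5, 0, 0, 2]
Extract -5: [-5, -5, 0, 0, 2]


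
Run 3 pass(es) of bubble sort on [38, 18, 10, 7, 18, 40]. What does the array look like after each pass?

After pass 1: [18, 10, 7, 18, 38, 40] (4 swaps)
After pass 2: [10, 7, 18, 18, 38, 40] (2 swaps)
After pass 3: [7, 10, 18, 18, 38, 40] (1 swaps)
Total swaps: 7


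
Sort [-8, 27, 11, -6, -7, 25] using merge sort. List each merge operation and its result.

Divide and conquer:
  Merge [27] + [11] -> [11, 27]
  Merge [-8] + [11, 27] -> [-8, 11, 27]
  Merge [-7] + [25] -> [-7, 25]
  Merge [-6] + [-7, 25] -> [-7, -6, 25]
  Merge [-8, 11, 27] + [-7, -6, 25] -> [-8, -7, -6, 11, 25, 27]


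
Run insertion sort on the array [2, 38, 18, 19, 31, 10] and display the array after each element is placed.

First element 2 is already 'sorted'
Insert 38: shifted 0 elements -> [2, 38, 18, 19, 31, 10]
Insert 18: shifted 1 elements -> [2, 18, 38, 19, 31, 10]
Insert 19: shifted 1 elements -> [2, 18, 19, 38, 31, 10]
Insert 31: shifted 1 elements -> [2, 18, 19, 31, 38, 10]
Insert 10: shifted 4 elements -> [2, 10, 18, 19, 31, 38]


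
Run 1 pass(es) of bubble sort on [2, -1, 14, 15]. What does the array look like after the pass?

After pass 1: [-1, 2, 14, 15] (1 swaps)
Total swaps: 1


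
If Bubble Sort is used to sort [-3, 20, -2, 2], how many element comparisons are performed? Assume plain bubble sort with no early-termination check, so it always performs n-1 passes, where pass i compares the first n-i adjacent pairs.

Pass 1: compare adjacent pairs (0,1)..(2,3) = 3 comparison(s), 2 swap(s) -> [-3, -2, 2, 20]
Pass 2: compare adjacent pairs (0,1)..(1,2) = 2 comparison(s), 0 swap(s) -> [-3, -2, 2, 20]
Pass 3: compare adjacent pairs (0,1)..(0,1) = 1 comparison(s), 0 swap(s) -> [-3, -2, 2, 20]
Total comparisons: 3 + 2 + 1 = 6


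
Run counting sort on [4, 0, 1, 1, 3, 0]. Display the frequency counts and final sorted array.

Count array: [2, 2, 0, 1, 1]
(count[i] = number of elements equal to i)
Cumulative count: [2, 4, 4, 5, 6]
Sorted: [0, 0, 1, 1, 3, 4]


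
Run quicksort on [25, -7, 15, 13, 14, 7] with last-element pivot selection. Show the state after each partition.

Partition 1: pivot=7 at index 1 -> [-7, 7, 15, 13, 14, 25]
Partition 2: pivot=25 at index 5 -> [-7, 7, 15, 13, 14, 25]
Partition 3: pivot=14 at index 3 -> [-7, 7, 13, 14, 15, 25]


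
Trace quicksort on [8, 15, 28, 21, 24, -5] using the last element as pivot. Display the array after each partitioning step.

Partition 1: pivot=-5 at index 0 -> [-5, 15, 28, 21, 24, 8]
Partition 2: pivot=8 at index 1 -> [-5, 8, 28, 21, 24, 15]
Partition 3: pivot=15 at index 2 -> [-5, 8, 15, 21, 24, 28]
Partition 4: pivot=28 at index 5 -> [-5, 8, 15, 21, 24, 28]
Partition 5: pivot=24 at index 4 -> [-5, 8, 15, 21, 24, 28]


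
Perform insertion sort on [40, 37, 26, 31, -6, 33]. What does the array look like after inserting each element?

First element 40 is already 'sorted'
Insert 37: shifted 1 elements -> [37, 40, 26, 31, -6, 33]
Insert 26: shifted 2 elements -> [26, 37, 40, 31, -6, 33]
Insert 31: shifted 2 elements -> [26, 31, 37, 40, -6, 33]
Insert -6: shifted 4 elements -> [-6, 26, 31, 37, 40, 33]
Insert 33: shifted 2 elements -> [-6, 26, 31, 33, 37, 40]


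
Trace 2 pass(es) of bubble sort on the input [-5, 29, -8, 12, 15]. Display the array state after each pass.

After pass 1: [-5, -8, 12, 15, 29] (3 swaps)
After pass 2: [-8, -5, 12, 15, 29] (1 swaps)
Total swaps: 4


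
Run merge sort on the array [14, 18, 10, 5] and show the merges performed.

Divide and conquer:
  Merge [14] + [18] -> [14, 18]
  Merge [10] + [5] -> [5, 10]
  Merge [14, 18] + [5, 10] -> [5, 10, 14, 18]


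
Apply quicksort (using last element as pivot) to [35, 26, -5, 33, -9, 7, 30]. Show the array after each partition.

Partition 1: pivot=30 at index 4 -> [26, -5, -9, 7, 30, 33, 35]
Partition 2: pivot=7 at index 2 -> [-5, -9, 7, 26, 30, 33, 35]
Partition 3: pivot=-9 at index 0 -> [-9, -5, 7, 26, 30, 33, 35]
Partition 4: pivot=35 at index 6 -> [-9, -5, 7, 26, 30, 33, 35]


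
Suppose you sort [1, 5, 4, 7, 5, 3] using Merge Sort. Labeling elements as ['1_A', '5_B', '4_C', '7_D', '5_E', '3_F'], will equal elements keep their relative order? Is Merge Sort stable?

Trace Merge Sort on the labeled array (the key is the number; the letter only tracks identity):
  Merge [5_B] + [4_C] -> [4_C, 5_B]
  Merge [1_A] + [4_C, 5_B] -> [1_A, 4_C, 5_B]
  Merge [5_E] + [3_F] -> [3_F, 5_E]
  Merge [7_D] + [3_F, 5_E] -> [3_F, 5_E, 7_D]
  Merge [1_A, 4_C, 5_B] + [3_F, 5_E, 7_D] -> [1_A, 3_F, 4_C, 5_B, 5_E, 7_D]
Final order: [1_A, 3_F, 4_C, 5_B, 5_E, 7_D]
Equal keys:
  value 5: originally 5_B, 5_E; after sorting 5_B, 5_E -> order preserved
All equal keys kept their original relative order. Merge Sort is stable: when the heads of the two halves are equal the merge takes from the left half first.
Answer: Stable


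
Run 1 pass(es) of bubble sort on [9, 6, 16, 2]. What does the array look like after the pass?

After pass 1: [6, 9, 2, 16] (2 swaps)
Total swaps: 2


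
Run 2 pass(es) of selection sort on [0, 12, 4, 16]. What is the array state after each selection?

Pass 1: Select minimum 0 at index 0, swap -> [0, 12, 4, 16]
Pass 2: Select minimum 4 at index 2, swap -> [0, 4, 12, 16]


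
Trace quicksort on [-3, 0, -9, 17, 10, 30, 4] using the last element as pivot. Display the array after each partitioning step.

Partition 1: pivot=4 at index 3 -> [-3, 0, -9, 4, 10, 30, 17]
Partition 2: pivot=-9 at index 0 -> [-9, 0, -3, 4, 10, 30, 17]
Partition 3: pivot=-3 at index 1 -> [-9, -3, 0, 4, 10, 30, 17]
Partition 4: pivot=17 at index 5 -> [-9, -3, 0, 4, 10, 17, 30]


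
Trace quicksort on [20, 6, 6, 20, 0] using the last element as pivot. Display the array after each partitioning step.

Partition 1: pivot=0 at index 0 -> [0, 6, 6, 20, 20]
Partition 2: pivot=20 at index 4 -> [0, 6, 6, 20, 20]
Partition 3: pivot=20 at index 3 -> [0, 6, 6, 20, 20]
Partition 4: pivot=6 at index 2 -> [0, 6, 6, 20, 20]


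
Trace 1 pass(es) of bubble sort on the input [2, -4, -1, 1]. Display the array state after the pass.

After pass 1: [-4, -1, 1, 2] (3 swaps)
Total swaps: 3


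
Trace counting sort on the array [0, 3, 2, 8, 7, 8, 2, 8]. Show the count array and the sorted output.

Count array: [1, 0, 2, 1, 0, 0, 0, 1, 3]
(count[i] = number of elements equal to i)
Cumulative count: [1, 1, 3, 4, 4, 4, 4, 5, 8]
Sorted: [0, 2, 2, 3, 7, 8, 8, 8]


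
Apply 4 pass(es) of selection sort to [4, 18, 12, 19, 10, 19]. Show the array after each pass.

Pass 1: Select minimum 4 at index 0, swap -> [4, 18, 12, 19, 10, 19]
Pass 2: Select minimum 10 at index 4, swap -> [4, 10, 12, 19, 18, 19]
Pass 3: Select minimum 12 at index 2, swap -> [4, 10, 12, 19, 18, 19]
Pass 4: Select minimum 18 at index 4, swap -> [4, 10, 12, 18, 19, 19]


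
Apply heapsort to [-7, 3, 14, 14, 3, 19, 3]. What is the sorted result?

Build heap: [19, 14, 14, 3, 3, -7, 3]
Extract 19: [14, 3, 14, 3, 3, -7, 19]
Extract 14: [14, 3, -7, 3, 3, 14, 19]
Extract 14: [3, 3, -7, 3, 14, 14, 19]
Extract 3: [3, 3, -7, 3, 14, 14, 19]
Extract 3: [3, -7, 3, 3, 14, 14, 19]
Extract 3: [-7, 3, 3, 3, 14, 14, 19]


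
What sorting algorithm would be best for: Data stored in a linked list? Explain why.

Best choice: Merge sort
Reason: Merge sort doesn't require random access; can be done in O(1) extra space for linked lists


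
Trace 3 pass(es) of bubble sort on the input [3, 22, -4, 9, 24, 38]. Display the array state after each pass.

After pass 1: [3, -4, 9, 22, 24, 38] (2 swaps)
After pass 2: [-4, 3, 9, 22, 24, 38] (1 swaps)
After pass 3: [-4, 3, 9, 22, 24, 38] (0 swaps)
Total swaps: 3


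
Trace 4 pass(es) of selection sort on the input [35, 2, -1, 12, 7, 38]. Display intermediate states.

Pass 1: Select minimum -1 at index 2, swap -> [-1, 2, 35, 12, 7, 38]
Pass 2: Select minimum 2 at index 1, swap -> [-1, 2, 35, 12, 7, 38]
Pass 3: Select minimum 7 at index 4, swap -> [-1, 2, 7, 12, 35, 38]
Pass 4: Select minimum 12 at index 3, swap -> [-1, 2, 7, 12, 35, 38]


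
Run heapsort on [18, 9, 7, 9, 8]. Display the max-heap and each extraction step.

Build heap: [18, 9, 7, 9, 8]
Extract 18: [9, 9, 7, 8, 18]
Extract 9: [9, 8, 7, 9, 18]
Extract 9: [8, 7, 9, 9, 18]
Extract 8: [7, 8, 9, 9, 18]


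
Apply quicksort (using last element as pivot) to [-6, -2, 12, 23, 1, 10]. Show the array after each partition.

Partition 1: pivot=10 at index 3 -> [-6, -2, 1, 10, 12, 23]
Partition 2: pivot=1 at index 2 -> [-6, -2, 1, 10, 12, 23]
Partition 3: pivot=-2 at index 1 -> [-6, -2, 1, 10, 12, 23]
Partition 4: pivot=23 at index 5 -> [-6, -2, 1, 10, 12, 23]


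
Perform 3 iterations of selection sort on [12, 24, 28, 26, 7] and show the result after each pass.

Pass 1: Select minimum 7 at index 4, swap -> [7, 24, 28, 26, 12]
Pass 2: Select minimum 12 at index 4, swap -> [7, 12, 28, 26, 24]
Pass 3: Select minimum 24 at index 4, swap -> [7, 12, 24, 26, 28]


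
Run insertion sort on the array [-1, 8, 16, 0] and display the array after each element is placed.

First element -1 is already 'sorted'
Insert 8: shifted 0 elements -> [-1, 8, 16, 0]
Insert 16: shifted 0 elements -> [-1, 8, 16, 0]
Insert 0: shifted 2 elements -> [-1, 0, 8, 16]


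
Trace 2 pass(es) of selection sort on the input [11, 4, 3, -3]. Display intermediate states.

Pass 1: Select minimum -3 at index 3, swap -> [-3, 4, 3, 11]
Pass 2: Select minimum 3 at index 2, swap -> [-3, 3, 4, 11]


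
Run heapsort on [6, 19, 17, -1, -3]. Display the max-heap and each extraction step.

Build heap: [19, 6, 17, -1, -3]
Extract 19: [17, 6, -3, -1, 19]
Extract 17: [6, -1, -3, 17, 19]
Extract 6: [-1, -3, 6, 17, 19]
Extract -1: [-3, -1, 6, 17, 19]


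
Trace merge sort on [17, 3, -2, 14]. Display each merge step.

Divide and conquer:
  Merge [17] + [3] -> [3, 17]
  Merge [-2] + [14] -> [-2, 14]
  Merge [3, 17] + [-2, 14] -> [-2, 3, 14, 17]


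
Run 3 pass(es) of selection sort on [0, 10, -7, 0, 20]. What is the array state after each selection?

Pass 1: Select minimum -7 at index 2, swap -> [-7, 10, 0, 0, 20]
Pass 2: Select minimum 0 at index 2, swap -> [-7, 0, 10, 0, 20]
Pass 3: Select minimum 0 at index 3, swap -> [-7, 0, 0, 10, 20]


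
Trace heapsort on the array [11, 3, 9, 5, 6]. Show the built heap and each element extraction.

Build heap: [11, 6, 9, 5, 3]
Extract 11: [9, 6, 3, 5, 11]
Extract 9: [6, 5, 3, 9, 11]
Extract 6: [5, 3, 6, 9, 11]
Extract 5: [3, 5, 6, 9, 11]


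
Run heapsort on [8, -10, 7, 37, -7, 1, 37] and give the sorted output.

Build heap: [37, 8, 37, -10, -7, 1, 7]
Extract 37: [37, 8, 7, -10, -7, 1, 37]
Extract 37: [8, 1, 7, -10, -7, 37, 37]
Extract 8: [7, 1, -7, -10, 8, 37, 37]
Extract 7: [1, -10, -7, 7, 8, 37, 37]
Extract 1: [-7, -10, 1, 7, 8, 37, 37]
Extract -7: [-10, -7, 1, 7, 8, 37, 37]


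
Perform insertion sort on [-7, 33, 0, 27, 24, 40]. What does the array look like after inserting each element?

First element -7 is already 'sorted'
Insert 33: shifted 0 elements -> [-7, 33, 0, 27, 24, 40]
Insert 0: shifted 1 elements -> [-7, 0, 33, 27, 24, 40]
Insert 27: shifted 1 elements -> [-7, 0, 27, 33, 24, 40]
Insert 24: shifted 2 elements -> [-7, 0, 24, 27, 33, 40]
Insert 40: shifted 0 elements -> [-7, 0, 24, 27, 33, 40]


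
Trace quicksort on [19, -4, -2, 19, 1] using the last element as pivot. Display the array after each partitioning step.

Partition 1: pivot=1 at index 2 -> [-4, -2, 1, 19, 19]
Partition 2: pivot=-2 at index 1 -> [-4, -2, 1, 19, 19]
Partition 3: pivot=19 at index 4 -> [-4, -2, 1, 19, 19]


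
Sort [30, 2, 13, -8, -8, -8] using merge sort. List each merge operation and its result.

Divide and conquer:
  Merge [2] + [13] -> [2, 13]
  Merge [30] + [2, 13] -> [2, 13, 30]
  Merge [-8] + [-8] -> [-8, -8]
  Merge [-8] + [-8, -8] -> [-8, -8, -8]
  Merge [2, 13, 30] + [-8, -8, -8] -> [-8, -8, -8, 2, 13, 30]


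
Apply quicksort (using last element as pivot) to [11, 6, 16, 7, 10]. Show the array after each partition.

Partition 1: pivot=10 at index 2 -> [6, 7, 10, 11, 16]
Partition 2: pivot=7 at index 1 -> [6, 7, 10, 11, 16]
Partition 3: pivot=16 at index 4 -> [6, 7, 10, 11, 16]


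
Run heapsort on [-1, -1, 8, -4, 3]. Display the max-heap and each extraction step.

Build heap: [8, 3, -1, -4, -1]
Extract 8: [3, -1, -1, -4, 8]
Extract 3: [-1, -4, -1, 3, 8]
Extract -1: [-1, -4, -1, 3, 8]
Extract -1: [-4, -1, -1, 3, 8]


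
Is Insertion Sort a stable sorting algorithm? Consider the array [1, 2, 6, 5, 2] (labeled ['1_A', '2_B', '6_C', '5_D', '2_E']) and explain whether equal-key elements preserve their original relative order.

Trace Insertion Sort on the labeled array (the key is the number; the letter only tracks identity):
  Insert 2_B at index 1: [1_A, 2_B, 6_C, 5_D, 2_E]
  Insert 6_C at index 2: [1_A, 2_B, 6_C, 5_D, 2_E]
  Insert 5_D at index 2: [1_A, 2_B, 5_D, 6_C, 2_E]
  Insert 2_E at index 2: [1_A, 2_B, 2_E, 5_D, 6_C]
Final order: [1_A, 2_B, 2_E, 5_D, 6_C]
Equal keys:
  value 2: originally 2_B, 2_E; after sorting 2_B, 2_E -> order preserved
All equal keys kept their original relative order. Insertion Sort is stable: elements are shifted only while they are strictly greater than the key, so a key is inserted after any equal elements already placed.
Answer: Stable


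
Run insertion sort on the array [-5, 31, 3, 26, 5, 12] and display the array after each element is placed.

First element -5 is already 'sorted'
Insert 31: shifted 0 elements -> [-5, 31, 3, 26, 5, 12]
Insert 3: shifted 1 elements -> [-5, 3, 31, 26, 5, 12]
Insert 26: shifted 1 elements -> [-5, 3, 26, 31, 5, 12]
Insert 5: shifted 2 elements -> [-5, 3, 5, 26, 31, 12]
Insert 12: shifted 2 elements -> [-5, 3, 5, 12, 26, 31]


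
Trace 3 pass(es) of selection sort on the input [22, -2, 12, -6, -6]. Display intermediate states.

Pass 1: Select minimum -6 at index 3, swap -> [-6, -2, 12, 22, -6]
Pass 2: Select minimum -6 at index 4, swap -> [-6, -6, 12, 22, -2]
Pass 3: Select minimum -2 at index 4, swap -> [-6, -6, -2, 22, 12]


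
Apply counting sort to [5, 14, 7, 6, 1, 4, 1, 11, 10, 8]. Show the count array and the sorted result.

Count array: [0, 2, 0, 0, 1, 1, 1, 1, 1, 0, 1, 1, 0, 0, 1]
(count[i] = number of elements equal to i)
Cumulative count: [0, 2, 2, 2, 3, 4, 5, 6, 7, 7, 8, 9, 9, 9, 10]
Sorted: [1, 1, 4, 5, 6, 7, 8, 10, 11, 14]


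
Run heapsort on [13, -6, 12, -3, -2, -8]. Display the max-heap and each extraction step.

Build heap: [13, -2, 12, -3, -6, -8]
Extract 13: [12, -2, -8, -3, -6, 13]
Extract 12: [-2, -3, -8, -6, 12, 13]
Extract -2: [-3, -6, -8, -2, 12, 13]
Extract -3: [-6, -8, -3, -2, 12, 13]
Extract -6: [-8, -6, -3, -2, 12, 13]


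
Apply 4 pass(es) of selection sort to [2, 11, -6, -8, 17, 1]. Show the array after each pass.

Pass 1: Select minimum -8 at index 3, swap -> [-8, 11, -6, 2, 17, 1]
Pass 2: Select minimum -6 at index 2, swap -> [-8, -6, 11, 2, 17, 1]
Pass 3: Select minimum 1 at index 5, swap -> [-8, -6, 1, 2, 17, 11]
Pass 4: Select minimum 2 at index 3, swap -> [-8, -6, 1, 2, 17, 11]


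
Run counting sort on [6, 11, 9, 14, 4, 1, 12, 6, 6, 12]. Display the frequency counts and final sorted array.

Count array: [0, 1, 0, 0, 1, 0, 3, 0, 0, 1, 0, 1, 2, 0, 1]
(count[i] = number of elements equal to i)
Cumulative count: [0, 1, 1, 1, 2, 2, 5, 5, 5, 6, 6, 7, 9, 9, 10]
Sorted: [1, 4, 6, 6, 6, 9, 11, 12, 12, 14]


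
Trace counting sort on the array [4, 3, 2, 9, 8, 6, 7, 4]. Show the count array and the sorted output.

Count array: [0, 0, 1, 1, 2, 0, 1, 1, 1, 1]
(count[i] = number of elements equal to i)
Cumulative count: [0, 0, 1, 2, 4, 4, 5, 6, 7, 8]
Sorted: [2, 3, 4, 4, 6, 7, 8, 9]


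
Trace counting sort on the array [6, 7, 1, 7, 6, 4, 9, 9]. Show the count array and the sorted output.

Count array: [0, 1, 0, 0, 1, 0, 2, 2, 0, 2]
(count[i] = number of elements equal to i)
Cumulative count: [0, 1, 1, 1, 2, 2, 4, 6, 6, 8]
Sorted: [1, 4, 6, 6, 7, 7, 9, 9]


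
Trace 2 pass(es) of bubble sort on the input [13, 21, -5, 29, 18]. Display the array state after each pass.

After pass 1: [13, -5, 21, 18, 29] (2 swaps)
After pass 2: [-5, 13, 18, 21, 29] (2 swaps)
Total swaps: 4


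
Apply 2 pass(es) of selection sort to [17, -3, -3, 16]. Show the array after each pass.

Pass 1: Select minimum -3 at index 1, swap -> [-3, 17, -3, 16]
Pass 2: Select minimum -3 at index 2, swap -> [-3, -3, 17, 16]


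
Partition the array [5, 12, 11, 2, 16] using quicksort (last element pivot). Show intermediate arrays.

Partition 1: pivot=16 at index 4 -> [5, 12, 11, 2, 16]
Partition 2: pivot=2 at index 0 -> [2, 12, 11, 5, 16]
Partition 3: pivot=5 at index 1 -> [2, 5, 11, 12, 16]
Partition 4: pivot=12 at index 3 -> [2, 5, 11, 12, 16]


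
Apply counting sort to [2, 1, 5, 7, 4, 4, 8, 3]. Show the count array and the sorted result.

Count array: [0, 1, 1, 1, 2, 1, 0, 1, 1]
(count[i] = number of elements equal to i)
Cumulative count: [0, 1, 2, 3, 5, 6, 6, 7, 8]
Sorted: [1, 2, 3, 4, 4, 5, 7, 8]


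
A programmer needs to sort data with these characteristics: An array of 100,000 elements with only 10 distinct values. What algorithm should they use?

Best choice: 3-way quicksort or Counting sort
Reason: 3-way (Dutch national flag) partitioning groups every copy of the pivot together, so with only d=10 distinct keys quicksort finishes in O(n log d) expected time, which is effectively linear; counting sort runs in O(n + k) where k is the size of the key range (not the number of distinct values), so it is linear when the 10 values are integers drawn from a small known range


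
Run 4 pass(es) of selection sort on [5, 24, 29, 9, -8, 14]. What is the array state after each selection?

Pass 1: Select minimum -8 at index 4, swap -> [-8, 24, 29, 9, 5, 14]
Pass 2: Select minimum 5 at index 4, swap -> [-8, 5, 29, 9, 24, 14]
Pass 3: Select minimum 9 at index 3, swap -> [-8, 5, 9, 29, 24, 14]
Pass 4: Select minimum 14 at index 5, swap -> [-8, 5, 9, 14, 24, 29]


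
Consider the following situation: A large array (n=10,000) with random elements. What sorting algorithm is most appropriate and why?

Best choice: Quicksort or Mergesort
Reason: Both have O(n log n) average case; quicksort has lower constant factors


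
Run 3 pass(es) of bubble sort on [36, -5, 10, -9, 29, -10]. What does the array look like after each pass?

After pass 1: [-5, 10, -9, 29, -10, 36] (5 swaps)
After pass 2: [-5, -9, 10, -10, 29, 36] (2 swaps)
After pass 3: [-9, -5, -10, 10, 29, 36] (2 swaps)
Total swaps: 9


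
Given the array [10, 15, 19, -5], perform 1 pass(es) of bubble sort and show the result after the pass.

After pass 1: [10, 15, -5, 19] (1 swaps)
Total swaps: 1


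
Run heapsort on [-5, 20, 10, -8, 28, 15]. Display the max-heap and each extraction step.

Build heap: [28, 20, 15, -8, -5, 10]
Extract 28: [20, 10, 15, -8, -5, 28]
Extract 20: [15, 10, -5, -8, 20, 28]
Extract 15: [10, -8, -5, 15, 20, 28]
Extract 10: [-5, -8, 10, 15, 20, 28]
Extract -5: [-8, -5, 10, 15, 20, 28]


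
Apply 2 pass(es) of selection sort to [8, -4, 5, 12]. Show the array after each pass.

Pass 1: Select minimum -4 at index 1, swap -> [-4, 8, 5, 12]
Pass 2: Select minimum 5 at index 2, swap -> [-4, 5, 8, 12]


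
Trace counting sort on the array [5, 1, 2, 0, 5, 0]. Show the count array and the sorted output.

Count array: [2, 1, 1, 0, 0, 2]
(count[i] = number of elements equal to i)
Cumulative count: [2, 3, 4, 4, 4, 6]
Sorted: [0, 0, 1, 2, 5, 5]


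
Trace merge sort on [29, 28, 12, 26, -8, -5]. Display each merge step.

Divide and conquer:
  Merge [28] + [12] -> [12, 28]
  Merge [29] + [12, 28] -> [12, 28, 29]
  Merge [-8] + [-5] -> [-8, -5]
  Merge [26] + [-8, -5] -> [-8, -5, 26]
  Merge [12, 28, 29] + [-8, -5, 26] -> [-8, -5, 12, 26, 28, 29]


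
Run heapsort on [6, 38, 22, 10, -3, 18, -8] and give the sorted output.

Build heap: [38, 10, 22, 6, -3, 18, -8]
Extract 38: [22, 10, 18, 6, -3, -8, 38]
Extract 22: [18, 10, -8, 6, -3, 22, 38]
Extract 18: [10, 6, -8, -3, 18, 22, 38]
Extract 10: [6, -3, -8, 10, 18, 22, 38]
Extract 6: [-3, -8, 6, 10, 18, 22, 38]
Extract -3: [-8, -3, 6, 10, 18, 22, 38]


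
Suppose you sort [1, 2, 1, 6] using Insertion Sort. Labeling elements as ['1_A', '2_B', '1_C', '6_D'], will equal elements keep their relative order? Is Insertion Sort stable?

Trace Insertion Sort on the labeled array (the key is the number; the letter only tracks identity):
  Insert 2_B at index 1: [1_A, 2_B, 1_C, 6_D]
  Insert 1_C at index 1: [1_A, 1_C, 2_B, 6_D]
  Insert 6_D at index 3: [1_A, 1_C, 2_B, 6_D]
Final order: [1_A, 1_C, 2_B, 6_D]
Equal keys:
  value 1: originally 1_A, 1_C; after sorting 1_A, 1_C -> order preserved
All equal keys kept their original relative order. Insertion Sort is stable: elements are shifted only while they are strictly greater than the key, so a key is inserted after any equal elements already placed.
Answer: Stable


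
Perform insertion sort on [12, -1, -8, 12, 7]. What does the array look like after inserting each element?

First element 12 is already 'sorted'
Insert -1: shifted 1 elements -> [-1, 12, -8, 12, 7]
Insert -8: shifted 2 elements -> [-8, -1, 12, 12, 7]
Insert 12: shifted 0 elements -> [-8, -1, 12, 12, 7]
Insert 7: shifted 2 elements -> [-8, -1, 7, 12, 12]


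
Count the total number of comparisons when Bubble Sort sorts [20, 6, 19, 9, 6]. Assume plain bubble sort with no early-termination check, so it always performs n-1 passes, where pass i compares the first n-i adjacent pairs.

Pass 1: compare adjacent pairs (0,1)..(3,4) = 4 comparison(s), 4 swap(s) -> [6, 19, 9, 6, 20]
Pass 2: compare adjacent pairs (0,1)..(2,3) = 3 comparison(s), 2 swap(s) -> [6, 9, 6, 19, 20]
Pass 3: compare adjacent pairs (0,1)..(1,2) = 2 comparison(s), 1 swap(s) -> [6, 6, 9, 19, 20]
Pass 4: compare adjacent pairs (0,1)..(0,1) = 1 comparison(s), 0 swap(s) -> [6, 6, 9, 19, 20]
Total comparisons: 4 + 3 + 2 + 1 = 10


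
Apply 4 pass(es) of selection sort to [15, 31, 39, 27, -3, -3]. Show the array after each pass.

Pass 1: Select minimum -3 at index 4, swap -> [-3, 31, 39, 27, 15, -3]
Pass 2: Select minimum -3 at index 5, swap -> [-3, -3, 39, 27, 15, 31]
Pass 3: Select minimum 15 at index 4, swap -> [-3, -3, 15, 27, 39, 31]
Pass 4: Select minimum 27 at index 3, swap -> [-3, -3, 15, 27, 39, 31]


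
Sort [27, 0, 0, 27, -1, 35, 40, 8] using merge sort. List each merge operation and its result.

Divide and conquer:
  Merge [27] + [0] -> [0, 27]
  Merge [0] + [27] -> [0, 27]
  Merge [0, 27] + [0, 27] -> [0, 0, 27, 27]
  Merge [-1] + [35] -> [-1, 35]
  Merge [40] + [8] -> [8, 40]
  Merge [-1, 35] + [8, 40] -> [-1, 8, 35, 40]
  Merge [0, 0, 27, 27] + [-1, 8, 35, 40] -> [-1, 0, 0, 8, 27, 27, 35, 40]


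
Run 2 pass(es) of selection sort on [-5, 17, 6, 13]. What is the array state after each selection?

Pass 1: Select minimum -5 at index 0, swap -> [-5, 17, 6, 13]
Pass 2: Select minimum 6 at index 2, swap -> [-5, 6, 17, 13]


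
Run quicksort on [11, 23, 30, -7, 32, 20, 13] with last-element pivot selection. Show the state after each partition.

Partition 1: pivot=13 at index 2 -> [11, -7, 13, 23, 32, 20, 30]
Partition 2: pivot=-7 at index 0 -> [-7, 11, 13, 23, 32, 20, 30]
Partition 3: pivot=30 at index 5 -> [-7, 11, 13, 23, 20, 30, 32]
Partition 4: pivot=20 at index 3 -> [-7, 11, 13, 20, 23, 30, 32]


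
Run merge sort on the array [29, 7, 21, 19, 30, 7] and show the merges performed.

Divide and conquer:
  Merge [7] + [21] -> [7, 21]
  Merge [29] + [7, 21] -> [7, 21, 29]
  Merge [30] + [7] -> [7, 30]
  Merge [19] + [7, 30] -> [7, 19, 30]
  Merge [7, 21, 29] + [7, 19, 30] -> [7, 7, 19, 21, 29, 30]


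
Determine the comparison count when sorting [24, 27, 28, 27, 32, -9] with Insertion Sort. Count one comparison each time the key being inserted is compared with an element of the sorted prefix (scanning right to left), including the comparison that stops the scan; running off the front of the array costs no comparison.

Insert 27: 24 <= 27 (stop) = 1 comparison(s) -> [24, 27, 28, 27, 32, -9]
Insert 28: 27 <= 28 (stop) = 1 comparison(s) -> [24, 27, 28, 27, 32, -9]
Insert 27: 28 > 27 (shift), 27 <= 27 (stop) = 2 comparison(s) -> [24, 27, 27, 28, 32, -9]
Insert 32: 28 <= 32 (stop) = 1 comparison(s) -> [24, 27, 27, 28, 32, -9]
Insert -9: 32 > -9 (shift), 28 > -9 (shift), 27 > -9 (shift), 27 > -9 (shift), 24 > -9 (shift), reached front = 5 comparison(s) -> [-9, 24, 27, 27, 28, 32]
Total comparisons: 1 + 1 + 2 + 1 + 5 = 10
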